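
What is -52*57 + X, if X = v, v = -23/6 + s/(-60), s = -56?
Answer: -29669/10 ≈ -2966.9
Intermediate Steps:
v = -29/10 (v = -23/6 - 56/(-60) = -23*1/6 - 56*(-1/60) = -23/6 + 14/15 = -29/10 ≈ -2.9000)
X = -29/10 ≈ -2.9000
-52*57 + X = -52*57 - 29/10 = -2964 - 29/10 = -29669/10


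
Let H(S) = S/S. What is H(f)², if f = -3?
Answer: 1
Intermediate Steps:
H(S) = 1
H(f)² = 1² = 1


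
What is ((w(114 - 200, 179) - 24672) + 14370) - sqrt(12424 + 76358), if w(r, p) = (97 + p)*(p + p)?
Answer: 88506 - sqrt(88782) ≈ 88208.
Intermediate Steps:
w(r, p) = 2*p*(97 + p) (w(r, p) = (97 + p)*(2*p) = 2*p*(97 + p))
((w(114 - 200, 179) - 24672) + 14370) - sqrt(12424 + 76358) = ((2*179*(97 + 179) - 24672) + 14370) - sqrt(12424 + 76358) = ((2*179*276 - 24672) + 14370) - sqrt(88782) = ((98808 - 24672) + 14370) - sqrt(88782) = (74136 + 14370) - sqrt(88782) = 88506 - sqrt(88782)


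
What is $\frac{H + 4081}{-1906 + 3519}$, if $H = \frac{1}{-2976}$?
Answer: $\frac{12145055}{4800288} \approx 2.5301$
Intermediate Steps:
$H = - \frac{1}{2976} \approx -0.00033602$
$\frac{H + 4081}{-1906 + 3519} = \frac{- \frac{1}{2976} + 4081}{-1906 + 3519} = \frac{12145055}{2976 \cdot 1613} = \frac{12145055}{2976} \cdot \frac{1}{1613} = \frac{12145055}{4800288}$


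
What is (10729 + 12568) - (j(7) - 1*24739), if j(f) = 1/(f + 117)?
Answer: 5956463/124 ≈ 48036.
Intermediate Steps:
j(f) = 1/(117 + f)
(10729 + 12568) - (j(7) - 1*24739) = (10729 + 12568) - (1/(117 + 7) - 1*24739) = 23297 - (1/124 - 24739) = 23297 - 1*(-3067635/124) = 23297 + 3067635/124 = 5956463/124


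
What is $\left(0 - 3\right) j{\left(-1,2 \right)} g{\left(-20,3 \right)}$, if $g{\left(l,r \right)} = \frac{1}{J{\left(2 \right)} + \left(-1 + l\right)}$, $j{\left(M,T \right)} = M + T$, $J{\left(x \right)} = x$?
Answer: $\frac{3}{19} \approx 0.15789$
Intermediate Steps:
$g{\left(l,r \right)} = \frac{1}{1 + l}$ ($g{\left(l,r \right)} = \frac{1}{2 + \left(-1 + l\right)} = \frac{1}{1 + l}$)
$\left(0 - 3\right) j{\left(-1,2 \right)} g{\left(-20,3 \right)} = \frac{\left(0 - 3\right) \left(-1 + 2\right)}{1 - 20} = \frac{\left(-3\right) 1}{-19} = \left(-3\right) \left(- \frac{1}{19}\right) = \frac{3}{19}$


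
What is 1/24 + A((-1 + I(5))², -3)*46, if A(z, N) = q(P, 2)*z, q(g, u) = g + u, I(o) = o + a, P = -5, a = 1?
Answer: -82799/24 ≈ -3450.0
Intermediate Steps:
I(o) = 1 + o (I(o) = o + 1 = 1 + o)
A(z, N) = -3*z (A(z, N) = (-5 + 2)*z = -3*z)
1/24 + A((-1 + I(5))², -3)*46 = 1/24 - 3*(-1 + (1 + 5))²*46 = 1/24 - 3*(-1 + 6)²*46 = 1/24 - 3*5²*46 = 1/24 - 3*25*46 = 1/24 - 75*46 = 1/24 - 3450 = -82799/24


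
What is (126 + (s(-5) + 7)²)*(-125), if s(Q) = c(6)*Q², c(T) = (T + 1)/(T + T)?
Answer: -10653125/144 ≈ -73980.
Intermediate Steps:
c(T) = (1 + T)/(2*T) (c(T) = (1 + T)/((2*T)) = (1 + T)*(1/(2*T)) = (1 + T)/(2*T))
s(Q) = 7*Q²/12 (s(Q) = ((½)*(1 + 6)/6)*Q² = ((½)*(⅙)*7)*Q² = 7*Q²/12)
(126 + (s(-5) + 7)²)*(-125) = (126 + ((7/12)*(-5)² + 7)²)*(-125) = (126 + ((7/12)*25 + 7)²)*(-125) = (126 + (175/12 + 7)²)*(-125) = (126 + (259/12)²)*(-125) = (126 + 67081/144)*(-125) = (85225/144)*(-125) = -10653125/144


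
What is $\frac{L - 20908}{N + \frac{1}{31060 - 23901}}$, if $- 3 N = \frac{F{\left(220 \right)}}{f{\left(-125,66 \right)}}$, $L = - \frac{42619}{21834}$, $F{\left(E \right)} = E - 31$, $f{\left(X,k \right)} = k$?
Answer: $\frac{35952689868359}{1641010689} \approx 21909.0$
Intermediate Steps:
$F{\left(E \right)} = -31 + E$ ($F{\left(E \right)} = E - 31 = -31 + E$)
$L = - \frac{42619}{21834}$ ($L = \left(-42619\right) \frac{1}{21834} = - \frac{42619}{21834} \approx -1.952$)
$N = - \frac{21}{22}$ ($N = - \frac{\left(-31 + 220\right) \frac{1}{66}}{3} = - \frac{189 \cdot \frac{1}{66}}{3} = \left(- \frac{1}{3}\right) \frac{63}{22} = - \frac{21}{22} \approx -0.95455$)
$\frac{L - 20908}{N + \frac{1}{31060 - 23901}} = \frac{- \frac{42619}{21834} - 20908}{- \frac{21}{22} + \frac{1}{31060 - 23901}} = - \frac{456547891}{21834 \left(- \frac{21}{22} + \frac{1}{7159}\right)} = - \frac{456547891}{21834 \left(- \frac{150317}{157498}\right)} = \left(- \frac{456547891}{21834}\right) \left(- \frac{157498}{150317}\right) = \frac{35952689868359}{1641010689}$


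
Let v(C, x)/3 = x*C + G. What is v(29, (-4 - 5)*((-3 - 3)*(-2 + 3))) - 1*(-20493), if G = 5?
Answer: 25206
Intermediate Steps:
v(C, x) = 15 + 3*C*x (v(C, x) = 3*(x*C + 5) = 3*(C*x + 5) = 3*(5 + C*x) = 15 + 3*C*x)
v(29, (-4 - 5)*((-3 - 3)*(-2 + 3))) - 1*(-20493) = (15 + 3*29*((-4 - 5)*((-3 - 3)*(-2 + 3)))) - 1*(-20493) = (15 + 3*29*(-(-54))) + 20493 = (15 + 3*29*(-9*(-6))) + 20493 = (15 + 3*29*54) + 20493 = (15 + 4698) + 20493 = 4713 + 20493 = 25206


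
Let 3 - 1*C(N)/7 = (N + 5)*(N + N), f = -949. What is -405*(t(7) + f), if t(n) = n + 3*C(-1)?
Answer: 287955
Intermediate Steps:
C(N) = 21 - 14*N*(5 + N) (C(N) = 21 - 7*(N + 5)*(N + N) = 21 - 7*(5 + N)*2*N = 21 - 14*N*(5 + N))
t(n) = 231 + n (t(n) = n + 3*(21 - 70*(-1) - 14*(-1)²) = n + 3*(21 + 70 - 14*1) = n + 3*(21 + 70 - 14) = n + 3*77 = n + 231 = 231 + n)
-405*(t(7) + f) = -405*((231 + 7) - 949) = -405*(238 - 949) = -405*(-711) = 287955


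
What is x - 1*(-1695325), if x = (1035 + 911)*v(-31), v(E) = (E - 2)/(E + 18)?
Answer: 22103443/13 ≈ 1.7003e+6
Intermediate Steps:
v(E) = (-2 + E)/(18 + E)
x = 64218/13 (x = (1035 + 911)*((-2 - 31)/(18 - 31)) = 1946*(-33/(-13)) = 1946*(-1/13*(-33)) = 1946*(33/13) = 64218/13 ≈ 4939.8)
x - 1*(-1695325) = 64218/13 - 1*(-1695325) = 64218/13 + 1695325 = 22103443/13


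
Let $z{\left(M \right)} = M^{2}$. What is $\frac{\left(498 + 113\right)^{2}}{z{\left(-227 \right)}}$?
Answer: $\frac{373321}{51529} \approx 7.2449$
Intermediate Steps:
$\frac{\left(498 + 113\right)^{2}}{z{\left(-227 \right)}} = \frac{\left(498 + 113\right)^{2}}{\left(-227\right)^{2}} = \frac{611^{2}}{51529} = 373321 \cdot \frac{1}{51529} = \frac{373321}{51529}$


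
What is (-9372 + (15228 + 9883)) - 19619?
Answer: -3880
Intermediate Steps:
(-9372 + (15228 + 9883)) - 19619 = (-9372 + 25111) - 19619 = 15739 - 19619 = -3880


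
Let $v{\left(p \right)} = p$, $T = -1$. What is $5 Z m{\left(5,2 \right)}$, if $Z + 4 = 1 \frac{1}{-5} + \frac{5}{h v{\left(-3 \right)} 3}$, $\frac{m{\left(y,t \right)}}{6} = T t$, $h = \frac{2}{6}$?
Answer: $352$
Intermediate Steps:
$h = \frac{1}{3}$ ($h = 2 \cdot \frac{1}{6} = \frac{1}{3} \approx 0.33333$)
$m{\left(y,t \right)} = - 6 t$ ($m{\left(y,t \right)} = 6 \left(- t\right) = - 6 t$)
$Z = - \frac{88}{15}$ ($Z = -4 + \left(1 \frac{1}{-5} + \frac{5}{\frac{1}{3} \left(-3\right) 3}\right) = -4 + \left(1 \left(- \frac{1}{5}\right) + \frac{5}{\left(-1\right) 3}\right) = -4 + \left(- \frac{1}{5} + \frac{5}{-3}\right) = -4 + \left(- \frac{1}{5} + 5 \left(- \frac{1}{3}\right)\right) = -4 - \frac{28}{15} = - \frac{88}{15} \approx -5.8667$)
$5 Z m{\left(5,2 \right)} = 5 \left(- \frac{88}{15}\right) \left(\left(-6\right) 2\right) = \left(- \frac{88}{3}\right) \left(-12\right) = 352$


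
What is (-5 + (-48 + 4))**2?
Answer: 2401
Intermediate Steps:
(-5 + (-48 + 4))**2 = (-5 - 44)**2 = (-49)**2 = 2401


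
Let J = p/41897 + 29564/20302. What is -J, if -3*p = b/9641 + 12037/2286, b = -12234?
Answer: -40947388152219269/28119741126224166 ≈ -1.4562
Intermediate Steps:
p = -88081793/66117978 (p = -(-12234/9641 + 12037/2286)/3 = -1/3*88081793/22039326 = -88081793/66117978 ≈ -1.3322)
J = 40947388152219269/28119741126224166 (J = -88081793/66117978/41897 + 29564/20302 = -88081793/66117978*1/41897 + 29564*(1/20302) = -88081793/2770144924266 + 14782/10151 = 40947388152219269/28119741126224166 ≈ 1.4562)
-J = -1*40947388152219269/28119741126224166 = -40947388152219269/28119741126224166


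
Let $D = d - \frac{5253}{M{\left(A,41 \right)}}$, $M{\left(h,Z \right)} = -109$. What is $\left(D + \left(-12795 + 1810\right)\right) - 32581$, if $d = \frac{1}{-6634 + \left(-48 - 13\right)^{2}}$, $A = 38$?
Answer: $- \frac{13817643742}{317517} \approx -43518.0$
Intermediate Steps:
$d = - \frac{1}{2913}$ ($d = \frac{1}{-6634 + \left(-61\right)^{2}} = \frac{1}{-6634 + 3721} = \frac{1}{-2913} = - \frac{1}{2913} \approx -0.00034329$)
$D = \frac{15301880}{317517}$ ($D = - \frac{1}{2913} - \frac{5253}{-109} = - \frac{1}{2913} - - \frac{5253}{109} = - \frac{1}{2913} + \frac{5253}{109} = \frac{15301880}{317517} \approx 48.192$)
$\left(D + \left(-12795 + 1810\right)\right) - 32581 = \left(\frac{15301880}{317517} + \left(-12795 + 1810\right)\right) - 32581 = \left(\frac{15301880}{317517} - 10985\right) - 32581 = - \frac{3472622365}{317517} - 32581 = - \frac{13817643742}{317517}$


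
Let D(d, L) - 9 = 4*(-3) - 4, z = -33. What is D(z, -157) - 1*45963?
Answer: -45970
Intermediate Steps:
D(d, L) = -7 (D(d, L) = 9 + (4*(-3) - 4) = 9 + (-12 - 4) = 9 - 16 = -7)
D(z, -157) - 1*45963 = -7 - 1*45963 = -7 - 45963 = -45970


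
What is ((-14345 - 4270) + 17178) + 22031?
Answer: 20594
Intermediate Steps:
((-14345 - 4270) + 17178) + 22031 = (-18615 + 17178) + 22031 = -1437 + 22031 = 20594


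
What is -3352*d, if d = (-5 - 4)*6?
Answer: 181008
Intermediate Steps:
d = -54 (d = -9*6 = -54)
-3352*d = -3352*(-54) = 181008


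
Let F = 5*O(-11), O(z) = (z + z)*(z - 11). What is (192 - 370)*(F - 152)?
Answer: -403704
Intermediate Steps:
O(z) = 2*z*(-11 + z) (O(z) = (2*z)*(-11 + z) = 2*z*(-11 + z))
F = 2420 (F = 5*(2*(-11)*(-11 - 11)) = 5*(2*(-11)*(-22)) = 5*484 = 2420)
(192 - 370)*(F - 152) = (192 - 370)*(2420 - 152) = -178*2268 = -403704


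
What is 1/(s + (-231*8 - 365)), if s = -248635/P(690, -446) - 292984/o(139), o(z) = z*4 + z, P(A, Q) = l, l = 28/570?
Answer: -9730/49274011891 ≈ -1.9747e-7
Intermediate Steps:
l = 14/285 (l = 28*(1/570) = 14/285 ≈ 0.049123)
P(A, Q) = 14/285
o(z) = 5*z (o(z) = 4*z + z = 5*z)
s = -49252479401/9730 (s = -248635/14/285 - 292984/(5*139) = -248635*285/14 - 292984/695 = -70860975/14 - 292984*1/695 = -70860975/14 - 292984/695 = -49252479401/9730 ≈ -5.0619e+6)
1/(s + (-231*8 - 365)) = 1/(-49252479401/9730 + (-231*8 - 365)) = 1/(-49252479401/9730 + (-1848 - 365)) = 1/(-49252479401/9730 - 2213) = 1/(-49274011891/9730) = -9730/49274011891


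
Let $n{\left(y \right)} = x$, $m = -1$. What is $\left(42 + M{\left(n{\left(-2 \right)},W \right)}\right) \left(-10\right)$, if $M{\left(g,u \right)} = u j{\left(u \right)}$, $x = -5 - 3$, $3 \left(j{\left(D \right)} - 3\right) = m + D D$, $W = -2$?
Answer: $-340$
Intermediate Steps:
$j{\left(D \right)} = \frac{8}{3} + \frac{D^{2}}{3}$ ($j{\left(D \right)} = 3 + \frac{-1 + D D}{3} = 3 + \frac{-1 + D^{2}}{3} = 3 + \left(- \frac{1}{3} + \frac{D^{2}}{3}\right) = \frac{8}{3} + \frac{D^{2}}{3}$)
$x = -8$ ($x = -5 - 3 = -8$)
$n{\left(y \right)} = -8$
$M{\left(g,u \right)} = u \left(\frac{8}{3} + \frac{u^{2}}{3}\right)$
$\left(42 + M{\left(n{\left(-2 \right)},W \right)}\right) \left(-10\right) = \left(42 + \frac{1}{3} \left(-2\right) \left(8 + \left(-2\right)^{2}\right)\right) \left(-10\right) = \left(42 + \frac{1}{3} \left(-2\right) \left(8 + 4\right)\right) \left(-10\right) = \left(42 + \frac{1}{3} \left(-2\right) 12\right) \left(-10\right) = \left(42 - 8\right) \left(-10\right) = 34 \left(-10\right) = -340$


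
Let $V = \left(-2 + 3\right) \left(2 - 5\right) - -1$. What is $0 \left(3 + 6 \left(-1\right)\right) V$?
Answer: $0$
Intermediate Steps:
$V = -2$ ($V = 1 \left(-3\right) + 1 = -3 + 1 = -2$)
$0 \left(3 + 6 \left(-1\right)\right) V = 0 \left(3 + 6 \left(-1\right)\right) \left(-2\right) = 0 \left(3 - 6\right) \left(-2\right) = 0 \left(-3\right) \left(-2\right) = 0 \left(-2\right) = 0$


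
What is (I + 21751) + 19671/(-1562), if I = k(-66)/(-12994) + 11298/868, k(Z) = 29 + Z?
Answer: 6842949175643/314597734 ≈ 21751.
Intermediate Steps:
I = 2622113/201407 (I = (29 - 66)/(-12994) + 11298/868 = -37*(-1/12994) + 11298*(1/868) = 37/12994 + 807/62 = 2622113/201407 ≈ 13.019)
(I + 21751) + 19671/(-1562) = (2622113/201407 + 21751) + 19671/(-1562) = 4383425770/201407 + 19671*(-1/1562) = 4383425770/201407 - 19671/1562 = 6842949175643/314597734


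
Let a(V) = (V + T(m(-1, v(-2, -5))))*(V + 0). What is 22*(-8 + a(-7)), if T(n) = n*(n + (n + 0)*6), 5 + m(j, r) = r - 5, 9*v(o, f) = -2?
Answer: -9051130/81 ≈ -1.1174e+5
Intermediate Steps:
v(o, f) = -2/9 (v(o, f) = (⅑)*(-2) = -2/9)
m(j, r) = -10 + r (m(j, r) = -5 + (r - 5) = -5 + (-5 + r) = -10 + r)
T(n) = 7*n² (T(n) = n*(n + n*6) = n*(n + 6*n) = n*(7*n) = 7*n²)
a(V) = V*(59248/81 + V) (a(V) = (V + 7*(-10 - 2/9)²)*(V + 0) = (V + 7*(-92/9)²)*V = (V + 7*(8464/81))*V = (V + 59248/81)*V = (59248/81 + V)*V = V*(59248/81 + V))
22*(-8 + a(-7)) = 22*(-8 + (1/81)*(-7)*(59248 + 81*(-7))) = 22*(-8 + (1/81)*(-7)*(59248 - 567)) = 22*(-8 + (1/81)*(-7)*58681) = 22*(-8 - 410767/81) = 22*(-411415/81) = -9051130/81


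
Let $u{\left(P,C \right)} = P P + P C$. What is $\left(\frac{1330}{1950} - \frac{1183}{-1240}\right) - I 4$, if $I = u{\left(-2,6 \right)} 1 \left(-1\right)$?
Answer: $- \frac{1468399}{48360} \approx -30.364$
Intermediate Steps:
$u{\left(P,C \right)} = P^{2} + C P$
$I = 8$ ($I = - 2 \left(6 - 2\right) 1 \left(-1\right) = \left(-2\right) 4 \cdot 1 \left(-1\right) = \left(-8\right) 1 \left(-1\right) = \left(-8\right) \left(-1\right) = 8$)
$\left(\frac{1330}{1950} - \frac{1183}{-1240}\right) - I 4 = \left(\frac{1330}{1950} - \frac{1183}{-1240}\right) - 8 \cdot 4 = \left(1330 \cdot \frac{1}{1950} - - \frac{1183}{1240}\right) - 32 = \left(\frac{133}{195} + \frac{1183}{1240}\right) - 32 = \frac{79121}{48360} - 32 = - \frac{1468399}{48360}$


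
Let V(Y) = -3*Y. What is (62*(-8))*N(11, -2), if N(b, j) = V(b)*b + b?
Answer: 174592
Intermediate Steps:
N(b, j) = b - 3*b**2 (N(b, j) = (-3*b)*b + b = -3*b**2 + b = b - 3*b**2)
(62*(-8))*N(11, -2) = (62*(-8))*(11*(1 - 3*11)) = -5456*(1 - 33) = -5456*(-32) = -496*(-352) = 174592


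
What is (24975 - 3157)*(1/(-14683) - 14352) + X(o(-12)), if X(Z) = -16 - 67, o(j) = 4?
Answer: -4597717456795/14683 ≈ -3.1313e+8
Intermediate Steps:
X(Z) = -83
(24975 - 3157)*(1/(-14683) - 14352) + X(o(-12)) = (24975 - 3157)*(1/(-14683) - 14352) - 83 = 21818*(-1/14683 - 14352) - 83 = 21818*(-210730417/14683) - 83 = -4597716238106/14683 - 83 = -4597717456795/14683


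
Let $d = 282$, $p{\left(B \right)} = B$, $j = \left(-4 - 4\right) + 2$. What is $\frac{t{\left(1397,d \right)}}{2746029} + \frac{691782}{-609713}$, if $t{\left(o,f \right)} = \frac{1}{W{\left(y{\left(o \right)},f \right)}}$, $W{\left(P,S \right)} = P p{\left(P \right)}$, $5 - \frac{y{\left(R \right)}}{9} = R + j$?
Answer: $- \frac{22737489111232104355}{20040045416730543204} \approx -1.1346$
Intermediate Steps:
$j = -6$ ($j = -8 + 2 = -6$)
$y{\left(R \right)} = 99 - 9 R$ ($y{\left(R \right)} = 45 - 9 \left(R - 6\right) = 45 - 9 \left(-6 + R\right) = 45 - \left(-54 + 9 R\right) = 99 - 9 R$)
$W{\left(P,S \right)} = P^{2}$ ($W{\left(P,S \right)} = P P = P^{2}$)
$t{\left(o,f \right)} = \frac{1}{\left(99 - 9 o\right)^{2}}$
$\frac{t{\left(1397,d \right)}}{2746029} + \frac{691782}{-609713} = \frac{\frac{1}{81} \frac{1}{\left(-11 + 1397\right)^{2}}}{2746029} + \frac{691782}{-609713} = \frac{1}{81 \cdot 1920996} \cdot \frac{1}{2746029} + 691782 \left(- \frac{1}{609713}\right) = \frac{1}{81} \cdot \frac{1}{1920996} \cdot \frac{1}{2746029} - \frac{53214}{46901} = \frac{1}{155600676} \cdot \frac{1}{2746029} - \frac{53214}{46901} = \frac{1}{427283968715604} - \frac{53214}{46901} = - \frac{22737489111232104355}{20040045416730543204}$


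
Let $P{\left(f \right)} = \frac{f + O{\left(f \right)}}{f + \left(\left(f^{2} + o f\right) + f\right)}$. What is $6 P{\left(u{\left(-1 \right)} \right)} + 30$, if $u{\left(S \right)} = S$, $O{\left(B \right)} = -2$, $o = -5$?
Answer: $\frac{51}{2} \approx 25.5$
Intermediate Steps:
$P{\left(f \right)} = \frac{-2 + f}{f^{2} - 3 f}$ ($P{\left(f \right)} = \frac{f - 2}{f + \left(\left(f^{2} - 5 f\right) + f\right)} = \frac{-2 + f}{f + \left(f^{2} - 4 f\right)} = \frac{-2 + f}{f^{2} - 3 f}$)
$6 P{\left(u{\left(-1 \right)} \right)} + 30 = 6 \frac{-2 - 1}{\left(-1\right) \left(-3 - 1\right)} + 30 = 6 \left(\left(-1\right) \frac{1}{-4} \left(-3\right)\right) + 30 = 6 \left(\left(-1\right) \left(- \frac{1}{4}\right) \left(-3\right)\right) + 30 = 6 \left(- \frac{3}{4}\right) + 30 = - \frac{9}{2} + 30 = \frac{51}{2}$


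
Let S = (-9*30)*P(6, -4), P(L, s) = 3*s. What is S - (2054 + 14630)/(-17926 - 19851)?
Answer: 122414164/37777 ≈ 3240.4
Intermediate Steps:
S = 3240 (S = (-9*30)*(3*(-4)) = -270*(-12) = 3240)
S - (2054 + 14630)/(-17926 - 19851) = 3240 - (2054 + 14630)/(-17926 - 19851) = 3240 - 16684/(-37777) = 3240 - 16684*(-1)/37777 = 3240 - 1*(-16684/37777) = 3240 + 16684/37777 = 122414164/37777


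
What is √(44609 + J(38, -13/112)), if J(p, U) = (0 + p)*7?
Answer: 5*√1795 ≈ 211.84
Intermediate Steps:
J(p, U) = 7*p (J(p, U) = p*7 = 7*p)
√(44609 + J(38, -13/112)) = √(44609 + 7*38) = √(44609 + 266) = √44875 = 5*√1795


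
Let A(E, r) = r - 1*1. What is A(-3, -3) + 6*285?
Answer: 1706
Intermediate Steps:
A(E, r) = -1 + r (A(E, r) = r - 1 = -1 + r)
A(-3, -3) + 6*285 = (-1 - 3) + 6*285 = -4 + 1710 = 1706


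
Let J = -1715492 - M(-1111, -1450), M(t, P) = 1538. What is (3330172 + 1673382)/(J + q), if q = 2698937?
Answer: 5003554/981907 ≈ 5.0957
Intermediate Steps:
J = -1717030 (J = -1715492 - 1*1538 = -1715492 - 1538 = -1717030)
(3330172 + 1673382)/(J + q) = (3330172 + 1673382)/(-1717030 + 2698937) = 5003554/981907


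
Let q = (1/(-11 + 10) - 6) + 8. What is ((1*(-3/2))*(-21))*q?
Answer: 63/2 ≈ 31.500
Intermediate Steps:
q = 1 (q = (1/(-1) - 6) + 8 = (-1 - 6) + 8 = -7 + 8 = 1)
((1*(-3/2))*(-21))*q = ((1*(-3/2))*(-21))*1 = -3/2*(-21)*1 = (63/2)*1 = 63/2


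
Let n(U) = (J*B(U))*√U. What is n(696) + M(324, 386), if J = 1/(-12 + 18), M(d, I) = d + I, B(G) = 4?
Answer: 710 + 4*√174/3 ≈ 727.59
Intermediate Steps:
M(d, I) = I + d
J = ⅙ (J = 1/6 = ⅙ ≈ 0.16667)
n(U) = 2*√U/3 (n(U) = ((⅙)*4)*√U = 2*√U/3)
n(696) + M(324, 386) = 2*√696/3 + (386 + 324) = 2*(2*√174)/3 + 710 = 4*√174/3 + 710 = 710 + 4*√174/3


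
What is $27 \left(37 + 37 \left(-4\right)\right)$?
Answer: $-2997$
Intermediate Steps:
$27 \left(37 + 37 \left(-4\right)\right) = 27 \left(37 - 148\right) = 27 \left(-111\right) = -2997$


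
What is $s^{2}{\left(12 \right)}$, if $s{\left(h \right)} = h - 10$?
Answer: $4$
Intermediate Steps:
$s{\left(h \right)} = -10 + h$ ($s{\left(h \right)} = h - 10 = -10 + h$)
$s^{2}{\left(12 \right)} = \left(-10 + 12\right)^{2} = 2^{2} = 4$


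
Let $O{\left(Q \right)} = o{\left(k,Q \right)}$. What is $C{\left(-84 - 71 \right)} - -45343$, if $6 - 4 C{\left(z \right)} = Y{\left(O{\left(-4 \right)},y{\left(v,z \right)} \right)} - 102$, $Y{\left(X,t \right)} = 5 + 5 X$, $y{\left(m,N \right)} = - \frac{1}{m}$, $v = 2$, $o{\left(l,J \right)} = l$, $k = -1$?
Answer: $45370$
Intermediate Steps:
$O{\left(Q \right)} = -1$
$C{\left(z \right)} = 27$ ($C{\left(z \right)} = \frac{3}{2} - \frac{\left(5 + 5 \left(-1\right)\right) - 102}{4} = \frac{3}{2} - \frac{\left(5 - 5\right) - 102}{4} = \frac{3}{2} - \frac{0 - 102}{4} = \frac{3}{2} - - \frac{51}{2} = \frac{3}{2} + \frac{51}{2} = 27$)
$C{\left(-84 - 71 \right)} - -45343 = 27 - -45343 = 27 + 45343 = 45370$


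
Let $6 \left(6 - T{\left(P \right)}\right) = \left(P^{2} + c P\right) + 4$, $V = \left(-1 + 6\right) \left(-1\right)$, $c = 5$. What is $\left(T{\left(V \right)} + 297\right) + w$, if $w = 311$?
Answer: $\frac{1840}{3} \approx 613.33$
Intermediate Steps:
$V = -5$ ($V = 5 \left(-1\right) = -5$)
$T{\left(P \right)} = \frac{16}{3} - \frac{5 P}{6} - \frac{P^{2}}{6}$ ($T{\left(P \right)} = 6 - \frac{\left(P^{2} + 5 P\right) + 4}{6} = 6 - \frac{4 + P^{2} + 5 P}{6} = 6 - \left(\frac{2}{3} + \frac{P^{2}}{6} + \frac{5 P}{6}\right) = \frac{16}{3} - \frac{5 P}{6} - \frac{P^{2}}{6}$)
$\left(T{\left(V \right)} + 297\right) + w = \left(\left(\frac{16}{3} - - \frac{25}{6} - \frac{\left(-5\right)^{2}}{6}\right) + 297\right) + 311 = \left(\left(\frac{16}{3} + \frac{25}{6} - \frac{25}{6}\right) + 297\right) + 311 = \left(\frac{16}{3} + 297\right) + 311 = \frac{907}{3} + 311 = \frac{1840}{3}$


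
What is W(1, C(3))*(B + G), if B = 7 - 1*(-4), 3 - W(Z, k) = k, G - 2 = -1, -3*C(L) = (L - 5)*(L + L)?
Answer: -12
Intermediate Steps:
C(L) = -2*L*(-5 + L)/3 (C(L) = -(L - 5)*(L + L)/3 = -(-5 + L)*2*L/3 = -2*L*(-5 + L)/3)
G = 1 (G = 2 - 1 = 1)
W(Z, k) = 3 - k
B = 11 (B = 7 + 4 = 11)
W(1, C(3))*(B + G) = (3 - 2*3*(5 - 1*3)/3)*(11 + 1) = (3 - 2*3*(5 - 3)/3)*12 = (3 - 2*3*2/3)*12 = (3 - 1*4)*12 = (3 - 4)*12 = -1*12 = -12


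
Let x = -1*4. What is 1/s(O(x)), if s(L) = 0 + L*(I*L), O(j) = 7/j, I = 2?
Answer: 8/49 ≈ 0.16327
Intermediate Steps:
x = -4
s(L) = 2*L**2 (s(L) = 0 + L*(2*L) = 0 + 2*L**2 = 2*L**2)
1/s(O(x)) = 1/(2*(7/(-4))**2) = 1/(2*(7*(-1/4))**2) = 1/(2*(-7/4)**2) = 1/(2*(49/16)) = 1/(49/8) = 8/49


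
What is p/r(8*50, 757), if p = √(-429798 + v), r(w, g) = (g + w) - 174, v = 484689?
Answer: 3*√6099/983 ≈ 0.23834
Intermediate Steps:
r(w, g) = -174 + g + w
p = 3*√6099 (p = √(-429798 + 484689) = √54891 = 3*√6099 ≈ 234.29)
p/r(8*50, 757) = (3*√6099)/(-174 + 757 + 8*50) = (3*√6099)/(-174 + 757 + 400) = (3*√6099)/983 = (3*√6099)*(1/983) = 3*√6099/983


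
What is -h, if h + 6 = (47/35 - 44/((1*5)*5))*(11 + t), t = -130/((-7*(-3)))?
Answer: 29423/3675 ≈ 8.0063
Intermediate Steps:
t = -130/21 ≈ -6.1905
h = -29423/3675 (h = -6 + (47/35 - 44/((1*5)*5))*(11 - 130/21) = -6 + (47*(1/35) - 44/(5*5))*(101/21) = -6 + (47/35 - 44/25)*(101/21) = -6 - 73/175*101/21 = -6 - 7373/3675 = -29423/3675 ≈ -8.0063)
-h = -1*(-29423/3675) = 29423/3675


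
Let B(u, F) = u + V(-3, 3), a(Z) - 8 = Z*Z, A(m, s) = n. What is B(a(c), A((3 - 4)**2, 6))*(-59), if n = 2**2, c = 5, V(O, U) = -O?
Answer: -2124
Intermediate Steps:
n = 4
A(m, s) = 4
a(Z) = 8 + Z**2 (a(Z) = 8 + Z*Z = 8 + Z**2)
B(u, F) = 3 + u (B(u, F) = u - 1*(-3) = u + 3 = 3 + u)
B(a(c), A((3 - 4)**2, 6))*(-59) = (3 + (8 + 5**2))*(-59) = (3 + (8 + 25))*(-59) = (3 + 33)*(-59) = 36*(-59) = -2124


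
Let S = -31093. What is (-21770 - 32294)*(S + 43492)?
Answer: -670339536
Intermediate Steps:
(-21770 - 32294)*(S + 43492) = (-21770 - 32294)*(-31093 + 43492) = -54064*12399 = -670339536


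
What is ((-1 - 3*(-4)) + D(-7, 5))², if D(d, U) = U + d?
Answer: 81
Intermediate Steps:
((-1 - 3*(-4)) + D(-7, 5))² = ((-1 - 3*(-4)) + (5 - 7))² = ((-1 + 12) - 2)² = (11 - 2)² = 9² = 81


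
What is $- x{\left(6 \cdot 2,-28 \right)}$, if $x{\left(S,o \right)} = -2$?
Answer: $2$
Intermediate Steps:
$- x{\left(6 \cdot 2,-28 \right)} = \left(-1\right) \left(-2\right) = 2$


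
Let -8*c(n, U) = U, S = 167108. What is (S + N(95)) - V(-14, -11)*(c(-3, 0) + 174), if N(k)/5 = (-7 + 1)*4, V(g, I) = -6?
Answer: 168032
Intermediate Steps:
N(k) = -120 (N(k) = 5*((-7 + 1)*4) = 5*(-6*4) = 5*(-24) = -120)
c(n, U) = -U/8
(S + N(95)) - V(-14, -11)*(c(-3, 0) + 174) = (167108 - 120) - (-6)*(-⅛*0 + 174) = 166988 - (-6)*(0 + 174) = 166988 - (-6)*174 = 166988 - 1*(-1044) = 166988 + 1044 = 168032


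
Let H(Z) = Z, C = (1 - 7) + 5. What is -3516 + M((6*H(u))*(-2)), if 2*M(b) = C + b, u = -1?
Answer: -7021/2 ≈ -3510.5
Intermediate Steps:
C = -1 (C = -6 + 5 = -1)
M(b) = -½ + b/2 (M(b) = (-1 + b)/2 = -½ + b/2)
-3516 + M((6*H(u))*(-2)) = -3516 + (-½ + ((6*(-1))*(-2))/2) = -3516 + (-½ + (-6*(-2))/2) = -3516 + (-½ + (½)*12) = -3516 + (-½ + 6) = -3516 + 11/2 = -7021/2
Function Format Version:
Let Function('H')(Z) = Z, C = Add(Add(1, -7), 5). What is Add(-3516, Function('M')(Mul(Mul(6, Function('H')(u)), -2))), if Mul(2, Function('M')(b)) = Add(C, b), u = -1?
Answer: Rational(-7021, 2) ≈ -3510.5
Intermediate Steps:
C = -1 (C = Add(-6, 5) = -1)
Function('M')(b) = Add(Rational(-1, 2), Mul(Rational(1, 2), b)) (Function('M')(b) = Mul(Rational(1, 2), Add(-1, b)) = Add(Rational(-1, 2), Mul(Rational(1, 2), b)))
Add(-3516, Function('M')(Mul(Mul(6, Function('H')(u)), -2))) = Add(-3516, Add(Rational(-1, 2), Mul(Rational(1, 2), Mul(Mul(6, -1), -2)))) = Add(-3516, Add(Rational(-1, 2), Mul(Rational(1, 2), Mul(-6, -2)))) = Add(-3516, Add(Rational(-1, 2), Mul(Rational(1, 2), 12))) = Add(-3516, Add(Rational(-1, 2), 6)) = Add(-3516, Rational(11, 2)) = Rational(-7021, 2)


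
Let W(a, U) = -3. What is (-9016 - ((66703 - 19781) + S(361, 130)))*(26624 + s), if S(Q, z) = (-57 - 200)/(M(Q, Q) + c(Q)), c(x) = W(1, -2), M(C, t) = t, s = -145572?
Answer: 1190999382278/179 ≈ 6.6536e+9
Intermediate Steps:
c(x) = -3
S(Q, z) = -257/(-3 + Q) (S(Q, z) = (-57 - 200)/(Q - 3) = -257/(-3 + Q))
(-9016 - ((66703 - 19781) + S(361, 130)))*(26624 + s) = (-9016 - ((66703 - 19781) - 257/(-3 + 361)))*(26624 - 145572) = (-9016 - (46922 - 257/358))*(-118948) = (-9016 - 1*16797819/358)*(-118948) = (-9016 - 16797819/358)*(-118948) = -20025547/358*(-118948) = 1190999382278/179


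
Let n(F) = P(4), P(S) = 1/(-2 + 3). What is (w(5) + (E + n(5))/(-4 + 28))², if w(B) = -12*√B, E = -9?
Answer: 6481/9 + 8*√5 ≈ 738.00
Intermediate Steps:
P(S) = 1 (P(S) = 1/1 = 1)
n(F) = 1
(w(5) + (E + n(5))/(-4 + 28))² = (-12*√5 + (-9 + 1)/(-4 + 28))² = (-12*√5 - 8/24)² = (-12*√5 - 8*1/24)² = (-12*√5 - ⅓)² = (-⅓ - 12*√5)²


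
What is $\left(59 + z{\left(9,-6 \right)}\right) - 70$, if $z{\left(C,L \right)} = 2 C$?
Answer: $7$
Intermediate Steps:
$\left(59 + z{\left(9,-6 \right)}\right) - 70 = \left(59 + 2 \cdot 9\right) - 70 = \left(59 + 18\right) - 70 = 77 - 70 = 7$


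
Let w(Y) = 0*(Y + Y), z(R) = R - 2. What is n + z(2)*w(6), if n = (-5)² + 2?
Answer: 27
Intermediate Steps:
z(R) = -2 + R
n = 27 (n = 25 + 2 = 27)
w(Y) = 0 (w(Y) = 0*(2*Y) = 0)
n + z(2)*w(6) = 27 + (-2 + 2)*0 = 27 + 0*0 = 27 + 0 = 27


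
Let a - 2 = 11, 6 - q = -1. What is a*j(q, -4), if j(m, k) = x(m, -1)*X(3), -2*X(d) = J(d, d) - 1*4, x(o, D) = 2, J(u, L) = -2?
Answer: 78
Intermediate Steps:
q = 7 (q = 6 - 1*(-1) = 6 + 1 = 7)
a = 13 (a = 2 + 11 = 13)
X(d) = 3 (X(d) = -(-2 - 1*4)/2 = -(-2 - 4)/2 = -1/2*(-6) = 3)
j(m, k) = 6 (j(m, k) = 2*3 = 6)
a*j(q, -4) = 13*6 = 78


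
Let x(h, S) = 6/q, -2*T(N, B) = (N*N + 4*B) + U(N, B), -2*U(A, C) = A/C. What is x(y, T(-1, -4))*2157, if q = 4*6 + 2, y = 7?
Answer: 6471/13 ≈ 497.77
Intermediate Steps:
U(A, C) = -A/(2*C)
T(N, B) = -2*B - N²/2 + N/(4*B) (T(N, B) = -((N*N + 4*B) - N/(2*B))/2 = -((N² + 4*B) - N/(2*B))/2 = -(N² + 4*B - N/(2*B))/2 = -2*B - N²/2 + N/(4*B))
q = 26 (q = 24 + 2 = 26)
x(h, S) = 3/13 (x(h, S) = 6/26 = 6*(1/26) = 3/13)
x(y, T(-1, -4))*2157 = (3/13)*2157 = 6471/13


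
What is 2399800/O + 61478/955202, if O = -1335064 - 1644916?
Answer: -52727263729/71162071399 ≈ -0.74095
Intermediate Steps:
O = -2979980
2399800/O + 61478/955202 = 2399800/(-2979980) + 61478/955202 = 2399800*(-1/2979980) + 61478*(1/955202) = -119990/148999 + 30739/477601 = -52727263729/71162071399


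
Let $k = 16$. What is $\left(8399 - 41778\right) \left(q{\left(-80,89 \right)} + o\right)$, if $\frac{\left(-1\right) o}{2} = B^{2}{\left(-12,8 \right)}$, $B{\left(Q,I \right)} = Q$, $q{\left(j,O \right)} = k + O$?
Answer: $6108357$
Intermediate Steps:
$q{\left(j,O \right)} = 16 + O$
$o = -288$ ($o = - 2 \left(-12\right)^{2} = \left(-2\right) 144 = -288$)
$\left(8399 - 41778\right) \left(q{\left(-80,89 \right)} + o\right) = \left(8399 - 41778\right) \left(\left(16 + 89\right) - 288\right) = - 33379 \left(105 - 288\right) = \left(-33379\right) \left(-183\right) = 6108357$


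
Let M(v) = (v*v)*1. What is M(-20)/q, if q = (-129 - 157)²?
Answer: 100/20449 ≈ 0.0048902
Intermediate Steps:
M(v) = v² (M(v) = v²*1 = v²)
q = 81796 (q = (-286)² = 81796)
M(-20)/q = (-20)²/81796 = 400*(1/81796) = 100/20449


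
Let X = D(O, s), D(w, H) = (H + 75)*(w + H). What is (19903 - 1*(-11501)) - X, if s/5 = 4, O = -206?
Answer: 49074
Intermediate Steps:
s = 20 (s = 5*4 = 20)
D(w, H) = (75 + H)*(H + w)
X = -17670 (X = 20² + 75*20 + 75*(-206) + 20*(-206) = 400 + 1500 - 15450 - 4120 = -17670)
(19903 - 1*(-11501)) - X = (19903 - 1*(-11501)) - 1*(-17670) = (19903 + 11501) + 17670 = 31404 + 17670 = 49074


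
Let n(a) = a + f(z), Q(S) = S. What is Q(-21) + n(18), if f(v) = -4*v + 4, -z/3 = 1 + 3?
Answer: 49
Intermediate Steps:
z = -12 (z = -3*(1 + 3) = -3*4 = -12)
f(v) = 4 - 4*v
n(a) = 52 + a (n(a) = a + (4 - 4*(-12)) = a + (4 + 48) = a + 52 = 52 + a)
Q(-21) + n(18) = -21 + (52 + 18) = -21 + 70 = 49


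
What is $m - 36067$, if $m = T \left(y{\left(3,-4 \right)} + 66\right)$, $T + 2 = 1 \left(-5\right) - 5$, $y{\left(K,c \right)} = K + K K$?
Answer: $-37003$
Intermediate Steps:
$y{\left(K,c \right)} = K + K^{2}$
$T = -12$ ($T = -2 + \left(1 \left(-5\right) - 5\right) = -2 - 10 = -12$)
$m = -936$ ($m = - 12 \left(3 \left(1 + 3\right) + 66\right) = - 12 \left(3 \cdot 4 + 66\right) = - 12 \left(12 + 66\right) = \left(-12\right) 78 = -936$)
$m - 36067 = -936 - 36067 = -37003$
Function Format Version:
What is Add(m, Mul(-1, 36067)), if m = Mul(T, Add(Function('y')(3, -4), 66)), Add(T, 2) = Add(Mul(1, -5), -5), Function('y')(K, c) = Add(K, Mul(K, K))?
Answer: -37003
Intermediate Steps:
Function('y')(K, c) = Add(K, Pow(K, 2))
T = -12 (T = Add(-2, Add(Mul(1, -5), -5)) = Add(-2, Add(-5, -5)) = Add(-2, -10) = -12)
m = -936 (m = Mul(-12, Add(Mul(3, Add(1, 3)), 66)) = Mul(-12, Add(Mul(3, 4), 66)) = Mul(-12, Add(12, 66)) = Mul(-12, 78) = -936)
Add(m, Mul(-1, 36067)) = Add(-936, Mul(-1, 36067)) = Add(-936, -36067) = -37003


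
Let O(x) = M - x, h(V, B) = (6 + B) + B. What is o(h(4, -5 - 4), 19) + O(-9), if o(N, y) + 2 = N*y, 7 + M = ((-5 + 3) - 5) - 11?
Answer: -246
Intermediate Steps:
h(V, B) = 6 + 2*B
M = -25 (M = -7 + (((-5 + 3) - 5) - 11) = -7 + ((-2 - 5) - 11) = -7 + (-7 - 11) = -7 - 18 = -25)
o(N, y) = -2 + N*y
O(x) = -25 - x
o(h(4, -5 - 4), 19) + O(-9) = (-2 + (6 + 2*(-5 - 4))*19) + (-25 - 1*(-9)) = (-2 + (6 + 2*(-9))*19) + (-25 + 9) = (-2 + (6 - 18)*19) - 16 = (-2 - 12*19) - 16 = (-2 - 228) - 16 = -230 - 16 = -246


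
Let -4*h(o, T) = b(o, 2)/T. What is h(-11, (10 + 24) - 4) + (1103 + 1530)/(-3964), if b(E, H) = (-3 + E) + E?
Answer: -10843/23784 ≈ -0.45589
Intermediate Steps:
b(E, H) = -3 + 2*E
h(o, T) = -(-3 + 2*o)/(4*T)
h(-11, (10 + 24) - 4) + (1103 + 1530)/(-3964) = (3 - 2*(-11))/(4*((10 + 24) - 4)) + (1103 + 1530)/(-3964) = (3 + 22)/(4*(34 - 4)) + 2633*(-1/3964) = (¼)*25/30 - 2633/3964 = (¼)*(1/30)*25 - 2633/3964 = 5/24 - 2633/3964 = -10843/23784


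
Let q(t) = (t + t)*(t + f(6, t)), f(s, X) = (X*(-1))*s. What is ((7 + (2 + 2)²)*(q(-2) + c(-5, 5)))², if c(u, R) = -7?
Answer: 1168561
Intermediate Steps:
f(s, X) = -X*s (f(s, X) = (-X)*s = -X*s)
q(t) = -10*t² (q(t) = (t + t)*(t - 1*t*6) = (2*t)*(t - 6*t) = (2*t)*(-5*t) = -10*t²)
((7 + (2 + 2)²)*(q(-2) + c(-5, 5)))² = ((7 + (2 + 2)²)*(-10*(-2)² - 7))² = ((7 + 4²)*(-10*4 - 7))² = ((7 + 16)*(-40 - 7))² = (23*(-47))² = (-1081)² = 1168561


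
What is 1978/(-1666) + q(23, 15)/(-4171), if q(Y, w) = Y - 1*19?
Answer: -4128451/3474443 ≈ -1.1882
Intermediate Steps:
q(Y, w) = -19 + Y (q(Y, w) = Y - 19 = -19 + Y)
1978/(-1666) + q(23, 15)/(-4171) = 1978/(-1666) + (-19 + 23)/(-4171) = 1978*(-1/1666) + 4*(-1/4171) = -989/833 - 4/4171 = -4128451/3474443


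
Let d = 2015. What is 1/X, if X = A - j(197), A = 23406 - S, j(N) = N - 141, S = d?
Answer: 1/21335 ≈ 4.6871e-5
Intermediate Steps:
S = 2015
j(N) = -141 + N
A = 21391 (A = 23406 - 1*2015 = 23406 - 2015 = 21391)
X = 21335 (X = 21391 - (-141 + 197) = 21391 - 1*56 = 21391 - 56 = 21335)
1/X = 1/21335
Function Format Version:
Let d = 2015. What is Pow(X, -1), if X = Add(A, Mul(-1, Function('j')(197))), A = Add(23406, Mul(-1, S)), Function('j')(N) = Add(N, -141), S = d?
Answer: Rational(1, 21335) ≈ 4.6871e-5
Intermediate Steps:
S = 2015
Function('j')(N) = Add(-141, N)
A = 21391 (A = Add(23406, Mul(-1, 2015)) = Add(23406, -2015) = 21391)
X = 21335 (X = Add(21391, Mul(-1, Add(-141, 197))) = Add(21391, Mul(-1, 56)) = Add(21391, -56) = 21335)
Pow(X, -1) = Pow(21335, -1) = Rational(1, 21335)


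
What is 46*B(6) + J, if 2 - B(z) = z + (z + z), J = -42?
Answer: -778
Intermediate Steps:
B(z) = 2 - 3*z (B(z) = 2 - (z + (z + z)) = 2 - (z + 2*z) = 2 - 3*z)
46*B(6) + J = 46*(2 - 3*6) - 42 = 46*(2 - 18) - 42 = 46*(-16) - 42 = -736 - 42 = -778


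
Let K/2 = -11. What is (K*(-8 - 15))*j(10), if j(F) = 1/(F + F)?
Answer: 253/10 ≈ 25.300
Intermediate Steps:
K = -22 (K = 2*(-11) = -22)
j(F) = 1/(2*F)
(K*(-8 - 15))*j(10) = (-22*(-8 - 15))*((½)/10) = (-22*(-23))*((½)*(⅒)) = 506*(1/20) = 253/10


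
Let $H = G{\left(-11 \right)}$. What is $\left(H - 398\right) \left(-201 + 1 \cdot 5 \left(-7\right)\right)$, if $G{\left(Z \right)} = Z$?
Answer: $96524$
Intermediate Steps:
$H = -11$
$\left(H - 398\right) \left(-201 + 1 \cdot 5 \left(-7\right)\right) = \left(-11 - 398\right) \left(-201 + 1 \cdot 5 \left(-7\right)\right) = - 409 \left(-201 + 5 \left(-7\right)\right) = - 409 \left(-201 - 35\right) = \left(-409\right) \left(-236\right) = 96524$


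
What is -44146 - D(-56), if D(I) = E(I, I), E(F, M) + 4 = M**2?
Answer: -47278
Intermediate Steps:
E(F, M) = -4 + M**2
D(I) = -4 + I**2
-44146 - D(-56) = -44146 - (-4 + (-56)**2) = -44146 - (-4 + 3136) = -44146 - 1*3132 = -44146 - 3132 = -47278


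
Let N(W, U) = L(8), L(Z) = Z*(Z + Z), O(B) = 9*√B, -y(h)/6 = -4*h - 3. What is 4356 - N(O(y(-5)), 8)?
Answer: 4228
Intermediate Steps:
y(h) = 18 + 24*h (y(h) = -6*(-4*h - 3) = -6*(-3 - 4*h) = 18 + 24*h)
L(Z) = 2*Z² (L(Z) = Z*(2*Z) = 2*Z²)
N(W, U) = 128 (N(W, U) = 2*8² = 2*64 = 128)
4356 - N(O(y(-5)), 8) = 4356 - 1*128 = 4356 - 128 = 4228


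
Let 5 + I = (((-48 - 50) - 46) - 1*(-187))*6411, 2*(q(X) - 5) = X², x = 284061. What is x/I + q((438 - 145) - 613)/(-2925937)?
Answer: 16674061433/16460963284 ≈ 1.0129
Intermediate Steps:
q(X) = 5 + X²/2
I = 275668 (I = -5 + (((-48 - 50) - 46) - 1*(-187))*6411 = -5 + ((-98 - 46) + 187)*6411 = -5 + (-144 + 187)*6411 = -5 + 43*6411 = -5 + 275673 = 275668)
x/I + q((438 - 145) - 613)/(-2925937) = 284061/275668 + (5 + ((438 - 145) - 613)²/2)/(-2925937) = 284061*(1/275668) + (5 + (293 - 613)²/2)*(-1/2925937) = 284061/275668 + (5 + (½)*(-320)²)*(-1/2925937) = 284061/275668 + (5 + (½)*102400)*(-1/2925937) = 284061/275668 + (5 + 51200)*(-1/2925937) = 284061/275668 + 51205*(-1/2925937) = 284061/275668 - 1045/59713 = 16674061433/16460963284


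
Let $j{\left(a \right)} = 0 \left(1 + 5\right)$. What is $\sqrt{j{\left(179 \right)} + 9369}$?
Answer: $3 \sqrt{1041} \approx 96.794$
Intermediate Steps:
$j{\left(a \right)} = 0$ ($j{\left(a \right)} = 0 \cdot 6 = 0$)
$\sqrt{j{\left(179 \right)} + 9369} = \sqrt{0 + 9369} = \sqrt{9369} = 3 \sqrt{1041}$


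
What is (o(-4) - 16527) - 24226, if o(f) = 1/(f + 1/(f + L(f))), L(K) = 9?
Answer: -774312/19 ≈ -40753.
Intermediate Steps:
o(f) = 1/(f + 1/(9 + f)) (o(f) = 1/(f + 1/(f + 9)) = 1/(f + 1/(9 + f)))
(o(-4) - 16527) - 24226 = ((9 - 4)/(1 + (-4)² + 9*(-4)) - 16527) - 24226 = (5/(1 + 16 - 36) - 16527) - 24226 = (5/(-19) - 16527) - 24226 = (-1/19*5 - 16527) - 24226 = (-5/19 - 16527) - 24226 = -314018/19 - 24226 = -774312/19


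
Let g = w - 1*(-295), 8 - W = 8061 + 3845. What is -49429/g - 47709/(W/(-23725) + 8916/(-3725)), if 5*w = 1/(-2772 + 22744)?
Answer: 1645089861663304715/65677997127294 ≈ 25048.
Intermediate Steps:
w = 1/99860 (w = 1/(5*(-2772 + 22744)) = (1/5)/19972 = (1/5)*(1/19972) = 1/99860 ≈ 1.0014e-5)
W = -11898 (W = 8 - (8061 + 3845) = 8 - 1*11906 = 8 - 11906 = -11898)
g = 29458701/99860 (g = 1/99860 - 1*(-295) = 1/99860 + 295 = 29458701/99860 ≈ 295.00)
-49429/g - 47709/(W/(-23725) + 8916/(-3725)) = -49429/29458701/99860 - 47709/(-11898/(-23725) + 8916/(-3725)) = -49429*99860/29458701 - 47709/(-11898*(-1/23725) + 8916*(-1/3725)) = -4935979940/29458701 - 47709/(11898/23725 - 8916/3725) = -4935979940/29458701 - 47709/(-6688482/3535025) = -4935979940/29458701 - 47709*(-3535025/6688482) = -4935979940/29458701 + 56217502575/2229494 = 1645089861663304715/65677997127294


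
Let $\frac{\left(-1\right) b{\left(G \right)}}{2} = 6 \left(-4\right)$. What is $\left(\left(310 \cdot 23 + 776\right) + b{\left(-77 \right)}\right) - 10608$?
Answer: $-2654$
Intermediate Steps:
$b{\left(G \right)} = 48$ ($b{\left(G \right)} = - 2 \cdot 6 \left(-4\right) = \left(-2\right) \left(-24\right) = 48$)
$\left(\left(310 \cdot 23 + 776\right) + b{\left(-77 \right)}\right) - 10608 = \left(\left(310 \cdot 23 + 776\right) + 48\right) - 10608 = \left(\left(7130 + 776\right) + 48\right) - 10608 = \left(7906 + 48\right) - 10608 = 7954 - 10608 = -2654$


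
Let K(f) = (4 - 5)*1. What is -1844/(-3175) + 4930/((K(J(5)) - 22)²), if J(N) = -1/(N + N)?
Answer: 16628226/1679575 ≈ 9.9003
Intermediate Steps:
J(N) = -1/(2*N)
K(f) = -1 (K(f) = -1*1 = -1)
-1844/(-3175) + 4930/((K(J(5)) - 22)²) = -1844/(-3175) + 4930/((-1 - 22)²) = -1844*(-1/3175) + 4930/((-23)²) = 1844/3175 + 4930/529 = 16628226/1679575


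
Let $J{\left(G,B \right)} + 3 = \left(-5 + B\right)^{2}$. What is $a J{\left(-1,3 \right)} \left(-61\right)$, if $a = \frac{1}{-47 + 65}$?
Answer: $- \frac{61}{18} \approx -3.3889$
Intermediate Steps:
$J{\left(G,B \right)} = -3 + \left(-5 + B\right)^{2}$
$a = \frac{1}{18} \approx 0.055556$
$a J{\left(-1,3 \right)} \left(-61\right) = \frac{-3 + \left(-5 + 3\right)^{2}}{18} \left(-61\right) = \frac{-3 + \left(-2\right)^{2}}{18} \left(-61\right) = \frac{-3 + 4}{18} \left(-61\right) = \frac{1}{18} \cdot 1 \left(-61\right) = \frac{1}{18} \left(-61\right) = - \frac{61}{18}$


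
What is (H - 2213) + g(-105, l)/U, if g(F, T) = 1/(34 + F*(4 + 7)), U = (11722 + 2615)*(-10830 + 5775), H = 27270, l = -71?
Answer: 2035701659840896/81242832735 ≈ 25057.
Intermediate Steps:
U = -72473535 (U = 14337*(-5055) = -72473535)
g(F, T) = 1/(34 + 11*F) (g(F, T) = 1/(34 + F*11) = 1/(34 + 11*F))
(H - 2213) + g(-105, l)/U = (27270 - 2213) + 1/((34 + 11*(-105))*(-72473535)) = 25057 - 1/72473535/(34 - 1155) = 25057 - 1/72473535/(-1121) = 25057 - 1/1121*(-1/72473535) = 25057 + 1/81242832735 = 2035701659840896/81242832735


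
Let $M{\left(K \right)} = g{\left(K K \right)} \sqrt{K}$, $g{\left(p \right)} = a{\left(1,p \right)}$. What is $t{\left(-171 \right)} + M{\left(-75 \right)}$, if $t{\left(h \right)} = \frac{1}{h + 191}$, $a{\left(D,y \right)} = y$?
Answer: $\frac{1}{20} + 28125 i \sqrt{3} \approx 0.05 + 48714.0 i$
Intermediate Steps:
$t{\left(h \right)} = \frac{1}{191 + h}$
$g{\left(p \right)} = p$
$M{\left(K \right)} = K^{\frac{5}{2}}$ ($M{\left(K \right)} = K K \sqrt{K} = K^{2} \sqrt{K} = K^{\frac{5}{2}}$)
$t{\left(-171 \right)} + M{\left(-75 \right)} = \frac{1}{191 - 171} + \left(-75\right)^{\frac{5}{2}} = \frac{1}{20} + 28125 i \sqrt{3}$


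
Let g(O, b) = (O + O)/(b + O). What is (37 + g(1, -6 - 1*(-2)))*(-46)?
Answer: -5014/3 ≈ -1671.3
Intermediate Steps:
g(O, b) = 2*O/(O + b) (g(O, b) = (2*O)/(O + b) = 2*O/(O + b))
(37 + g(1, -6 - 1*(-2)))*(-46) = (37 + 2*1/(1 + (-6 - 1*(-2))))*(-46) = (37 + 2*1/(1 + (-6 + 2)))*(-46) = (37 + 2*1/(1 - 4))*(-46) = (37 + 2*1/(-3))*(-46) = (37 + 2*1*(-1/3))*(-46) = (37 - 2/3)*(-46) = (109/3)*(-46) = -5014/3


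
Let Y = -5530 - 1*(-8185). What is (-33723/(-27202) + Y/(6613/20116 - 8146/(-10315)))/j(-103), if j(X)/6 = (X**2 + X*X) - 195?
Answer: 4997832768902271/265435834552570052 ≈ 0.018829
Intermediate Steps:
Y = 2655 (Y = -5530 + 8185 = 2655)
j(X) = -1170 + 12*X**2 (j(X) = 6*((X**2 + X*X) - 195) = 6*((X**2 + X**2) - 195) = 6*(2*X**2 - 195) = 6*(-195 + 2*X**2) = -1170 + 12*X**2)
(-33723/(-27202) + Y/(6613/20116 - 8146/(-10315)))/j(-103) = (-33723/(-27202) + 2655/(6613/20116 - 8146/(-10315)))/(-1170 + 12*(-103)**2) = (-33723*(-1/27202) + 2655/(6613*(1/20116) - 8146*(-1/10315)))/(-1170 + 12*10609) = (33723/27202 + 2655/(6613/20116 + 8146/10315))/(-1170 + 127308) = (33723/27202 + 2655/(232078031/207496540))/126138 = (33723/27202 + 2655*(207496540/232078031))*(1/126138) = (33723/27202 + 550903313700/232078031)*(1/126138) = (14993498306706813/6312986599262)*(1/126138) = 4997832768902271/265435834552570052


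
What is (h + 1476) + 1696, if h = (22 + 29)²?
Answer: 5773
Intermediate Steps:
h = 2601 (h = 51² = 2601)
(h + 1476) + 1696 = (2601 + 1476) + 1696 = 4077 + 1696 = 5773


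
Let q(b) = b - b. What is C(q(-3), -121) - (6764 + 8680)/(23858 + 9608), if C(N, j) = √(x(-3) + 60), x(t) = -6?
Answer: -7722/16733 + 3*√6 ≈ 6.8870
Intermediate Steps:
q(b) = 0
C(N, j) = 3*√6 (C(N, j) = √(-6 + 60) = √54 = 3*√6)
C(q(-3), -121) - (6764 + 8680)/(23858 + 9608) = 3*√6 - (6764 + 8680)/(23858 + 9608) = 3*√6 - 15444/33466 = 3*√6 - 1*7722/16733 = 3*√6 - 7722/16733 = -7722/16733 + 3*√6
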